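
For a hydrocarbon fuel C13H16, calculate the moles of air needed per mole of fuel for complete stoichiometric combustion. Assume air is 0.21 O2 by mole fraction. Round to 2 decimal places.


Balanced combustion: C13H16 + 17 O2 -> 13 CO2 + 8 H2O
O2 needed = C + H/4 = 13 + 16/4 = 17.00 moles
Air moles = O2 / 0.21 = 17.00 / 0.21 = 80.95 moles air


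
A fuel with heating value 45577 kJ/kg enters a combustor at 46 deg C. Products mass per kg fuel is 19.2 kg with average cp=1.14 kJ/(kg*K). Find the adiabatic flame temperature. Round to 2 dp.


T_ad = T_in + Hc / (m_p * cp)
Denominator = 19.2 * 1.14 = 21.8880
Temperature rise = 45577 / 21.8880 = 2082.28 K
T_ad = 46 + 2082.28 = 2128.28 deg C


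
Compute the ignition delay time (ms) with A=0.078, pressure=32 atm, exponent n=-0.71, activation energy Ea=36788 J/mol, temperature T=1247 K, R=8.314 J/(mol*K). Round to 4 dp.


tau = A * P^n * exp(Ea/(R*T))
P^n = 32^(-0.71) = 0.08537752
Ea/(R*T) = 36788/(8.314*1247) = 3.548377
exp(Ea/(R*T)) = 34.756847
tau = 0.078 * 0.08537752 * 34.756847 = 0.2315 ms


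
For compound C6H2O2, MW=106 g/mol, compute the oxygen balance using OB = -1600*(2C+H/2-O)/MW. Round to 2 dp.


OB = -1600 * (2C + H/2 - O) / MW
Inner = 2*6 + 2/2 - 2 = 11.00
OB = -1600 * 11.00 / 106 = -166.04%


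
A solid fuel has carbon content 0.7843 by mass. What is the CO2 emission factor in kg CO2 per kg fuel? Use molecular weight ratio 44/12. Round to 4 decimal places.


EF = C_frac * (M_CO2 / M_C)
EF = 0.7843 * (44/12)
EF = 0.7843 * 3.666667 = 2.8758 kg_CO2/kg_fuel


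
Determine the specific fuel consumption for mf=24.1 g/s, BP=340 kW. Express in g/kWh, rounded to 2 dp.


SFC = (mf / BP) * 3600
Rate = 24.1 / 340 = 0.070882 g/(s*kW)
SFC = 0.070882 * 3600 = 255.18 g/kWh


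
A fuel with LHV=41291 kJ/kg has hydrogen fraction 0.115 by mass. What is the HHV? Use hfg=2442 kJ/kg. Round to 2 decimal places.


HHV = LHV + hfg * 9 * H
Water addition = 2442 * 9 * 0.115 = 2527.470 kJ/kg
HHV = 41291 + 2527.470 = 43818.47 kJ/kg


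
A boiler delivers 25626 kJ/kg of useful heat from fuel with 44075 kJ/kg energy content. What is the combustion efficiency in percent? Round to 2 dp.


Efficiency = (Q_useful / Q_fuel) * 100
Efficiency = (25626 / 44075) * 100
Efficiency = 0.5814 * 100 = 58.14%


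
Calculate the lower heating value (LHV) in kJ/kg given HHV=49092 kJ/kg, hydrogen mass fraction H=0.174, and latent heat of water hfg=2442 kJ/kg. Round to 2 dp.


LHV = HHV - hfg * 9 * H
Water correction = 2442 * 9 * 0.174 = 3824.172 kJ/kg
LHV = 49092 - 3824.172 = 45267.83 kJ/kg


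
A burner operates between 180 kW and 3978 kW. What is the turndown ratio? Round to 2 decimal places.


TDR = Q_max / Q_min
TDR = 3978 / 180 = 22.10


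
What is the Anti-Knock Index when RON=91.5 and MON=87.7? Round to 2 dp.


AKI = (RON + MON) / 2
AKI = (91.5 + 87.7) / 2
AKI = 179.2 / 2 = 89.60


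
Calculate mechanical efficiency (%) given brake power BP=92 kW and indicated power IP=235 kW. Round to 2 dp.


eta_mech = (BP / IP) * 100
Ratio = 92 / 235 = 0.3915
eta_mech = 0.3915 * 100 = 39.15%


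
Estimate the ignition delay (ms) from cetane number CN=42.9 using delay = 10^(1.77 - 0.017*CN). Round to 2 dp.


delay = 10^(1.77 - 0.017*CN)
Exponent = 1.77 - 0.017*42.9 = 1.0407
delay = 10^1.0407 = 10.98 ms


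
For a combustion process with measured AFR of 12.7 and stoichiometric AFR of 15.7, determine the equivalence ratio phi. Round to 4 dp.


phi = AFR_stoich / AFR_actual
phi = 15.7 / 12.7 = 1.2362


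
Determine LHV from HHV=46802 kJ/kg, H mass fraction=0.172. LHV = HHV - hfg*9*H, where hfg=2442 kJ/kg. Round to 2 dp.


LHV = HHV - hfg * 9 * H
Water correction = 2442 * 9 * 0.172 = 3780.216 kJ/kg
LHV = 46802 - 3780.216 = 43021.78 kJ/kg


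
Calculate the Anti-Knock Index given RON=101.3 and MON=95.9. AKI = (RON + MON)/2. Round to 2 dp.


AKI = (RON + MON) / 2
AKI = (101.3 + 95.9) / 2
AKI = 197.2 / 2 = 98.60


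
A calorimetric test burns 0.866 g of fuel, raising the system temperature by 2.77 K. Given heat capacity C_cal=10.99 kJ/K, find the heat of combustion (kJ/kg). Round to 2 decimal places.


Hc = C_cal * delta_T / m_fuel
Q_released = 10.99 * 2.77 = 30.4423 kJ
m_fuel = 0.866 g = 0.866/1000 kg = 0.000866 kg
Hc = 30.4423 / 0.000866 = 35152.77 kJ/kg


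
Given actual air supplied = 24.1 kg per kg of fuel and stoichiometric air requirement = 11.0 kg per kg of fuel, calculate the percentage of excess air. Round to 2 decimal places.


Excess air = actual - stoichiometric = 24.1 - 11.0 = 13.10 kg/kg fuel
Excess air % = (excess / stoich) * 100 = (13.10 / 11.0) * 100 = 119.09%


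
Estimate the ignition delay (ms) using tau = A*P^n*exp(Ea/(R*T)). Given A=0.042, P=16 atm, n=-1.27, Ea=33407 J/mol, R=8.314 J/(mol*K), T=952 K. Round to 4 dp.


tau = A * P^n * exp(Ea/(R*T))
P^n = 16^(-1.27) = 0.02956430
Ea/(R*T) = 33407/(8.314*952) = 4.220759
exp(Ea/(R*T)) = 68.085110
tau = 0.042 * 0.02956430 * 68.085110 = 0.0845 ms


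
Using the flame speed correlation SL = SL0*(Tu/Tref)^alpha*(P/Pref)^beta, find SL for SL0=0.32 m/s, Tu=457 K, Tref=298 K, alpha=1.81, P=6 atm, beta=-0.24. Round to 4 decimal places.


SL = SL0 * (Tu/Tref)^alpha * (P/Pref)^beta
T ratio = 457/298 = 1.53355705
(T ratio)^alpha = 1.53355705^1.81 = 2.168288
(P/Pref)^beta = 6^(-0.24) = 0.650495
SL = 0.32 * 2.168288 * 0.650495 = 0.4513 m/s


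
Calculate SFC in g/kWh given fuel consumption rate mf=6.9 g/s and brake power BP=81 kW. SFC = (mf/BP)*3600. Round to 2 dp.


SFC = (mf / BP) * 3600
Rate = 6.9 / 81 = 0.085185 g/(s*kW)
SFC = 0.085185 * 3600 = 306.67 g/kWh


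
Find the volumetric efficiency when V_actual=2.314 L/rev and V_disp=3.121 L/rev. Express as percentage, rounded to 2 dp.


eta_v = (V_actual / V_disp) * 100
Ratio = 2.314 / 3.121 = 0.7414
eta_v = 0.7414 * 100 = 74.14%


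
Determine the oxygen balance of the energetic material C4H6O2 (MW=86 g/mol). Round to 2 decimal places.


OB = -1600 * (2C + H/2 - O) / MW
Inner = 2*4 + 6/2 - 2 = 9.00
OB = -1600 * 9.00 / 86 = -167.44%


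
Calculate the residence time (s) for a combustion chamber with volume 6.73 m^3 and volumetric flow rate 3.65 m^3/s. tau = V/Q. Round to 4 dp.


tau = V / Q_flow
tau = 6.73 / 3.65 = 1.8438 s


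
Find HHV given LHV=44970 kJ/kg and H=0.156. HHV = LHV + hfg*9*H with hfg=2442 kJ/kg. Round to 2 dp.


HHV = LHV + hfg * 9 * H
Water addition = 2442 * 9 * 0.156 = 3428.568 kJ/kg
HHV = 44970 + 3428.568 = 48398.57 kJ/kg


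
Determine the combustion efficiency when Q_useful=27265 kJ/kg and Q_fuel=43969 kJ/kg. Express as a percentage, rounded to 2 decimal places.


Efficiency = (Q_useful / Q_fuel) * 100
Efficiency = (27265 / 43969) * 100
Efficiency = 0.6201 * 100 = 62.01%


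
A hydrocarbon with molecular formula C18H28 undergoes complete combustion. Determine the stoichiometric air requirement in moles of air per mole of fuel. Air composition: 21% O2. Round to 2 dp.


Balanced combustion: C18H28 + 25 O2 -> 18 CO2 + 14 H2O
O2 needed = C + H/4 = 18 + 28/4 = 25.00 moles
Air moles = O2 / 0.21 = 25.00 / 0.21 = 119.05 moles air


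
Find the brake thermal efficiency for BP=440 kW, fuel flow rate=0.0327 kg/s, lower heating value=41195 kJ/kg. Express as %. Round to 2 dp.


eta_BTE = (BP / (mf * LHV)) * 100
Denominator = 0.0327 * 41195 = 1347.0765 kW
eta_BTE = (440 / 1347.0765) * 100 = 32.66%


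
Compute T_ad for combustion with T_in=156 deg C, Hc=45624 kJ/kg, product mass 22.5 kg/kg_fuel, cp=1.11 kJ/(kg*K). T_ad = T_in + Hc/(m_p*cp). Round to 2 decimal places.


T_ad = T_in + Hc / (m_p * cp)
Denominator = 22.5 * 1.11 = 24.9750
Temperature rise = 45624 / 24.9750 = 1826.79 K
T_ad = 156 + 1826.79 = 1982.79 deg C


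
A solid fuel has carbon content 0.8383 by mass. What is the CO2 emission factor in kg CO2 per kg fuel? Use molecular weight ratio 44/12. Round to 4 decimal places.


EF = C_frac * (M_CO2 / M_C)
EF = 0.8383 * (44/12)
EF = 0.8383 * 3.666667 = 3.0738 kg_CO2/kg_fuel


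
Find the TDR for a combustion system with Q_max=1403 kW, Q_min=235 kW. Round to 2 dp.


TDR = Q_max / Q_min
TDR = 1403 / 235 = 5.97


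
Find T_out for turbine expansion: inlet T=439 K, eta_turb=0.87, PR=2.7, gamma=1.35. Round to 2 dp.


T_out = T_in * (1 - eta * (1 - PR^(-(gamma-1)/gamma)))
Exponent = -(1.35-1)/1.35 = -0.25925926
PR^exp = 2.7^(-0.25925926) = 0.77297411
Factor = 1 - 0.87*(1 - 0.77297411) = 0.80248748
T_out = 439 * 0.80248748 = 352.29 K


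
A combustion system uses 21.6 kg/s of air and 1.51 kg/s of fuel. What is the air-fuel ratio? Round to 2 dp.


AFR = m_air / m_fuel
AFR = 21.6 / 1.51 = 14.30


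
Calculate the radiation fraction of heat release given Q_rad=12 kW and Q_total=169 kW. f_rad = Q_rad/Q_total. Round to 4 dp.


f_rad = Q_rad / Q_total
f_rad = 12 / 169 = 0.0710


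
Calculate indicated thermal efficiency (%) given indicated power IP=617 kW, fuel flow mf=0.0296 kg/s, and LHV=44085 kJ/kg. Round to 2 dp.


eta_ith = (IP / (mf * LHV)) * 100
Denominator = 0.0296 * 44085 = 1304.9160 kW
eta_ith = (617 / 1304.9160) * 100 = 47.28%


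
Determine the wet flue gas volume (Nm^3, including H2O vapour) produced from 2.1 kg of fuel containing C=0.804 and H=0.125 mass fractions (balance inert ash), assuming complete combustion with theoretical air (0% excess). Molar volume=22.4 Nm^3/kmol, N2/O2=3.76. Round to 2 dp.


Per kg fuel: CO2 = (C/12 kmol)*22.4 = (0.804/12)*22.4 = 1.50080 Nm^3
Per kg fuel: H2O = (H/2 kmol)*22.4 = (0.125/2)*22.4 = 1.40000 Nm^3
O2 needed per kg fuel = C/12 + H/4 = 0.804/12 + 0.125/4 = 0.09825000 kmol
Per kg fuel: N2 = O2*3.76*22.4 = 0.09825000*3.76*22.4 = 8.27501 Nm^3
Total per kg = 1.50080 + 1.40000 + 8.27501 = 11.17581 Nm^3
Total = 11.17581 * 2.1 = 23.47 Nm^3


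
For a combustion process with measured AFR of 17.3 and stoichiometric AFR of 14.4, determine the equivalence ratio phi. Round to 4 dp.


phi = AFR_stoich / AFR_actual
phi = 14.4 / 17.3 = 0.8324


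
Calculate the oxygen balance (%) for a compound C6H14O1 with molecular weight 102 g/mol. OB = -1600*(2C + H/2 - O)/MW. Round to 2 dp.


OB = -1600 * (2C + H/2 - O) / MW
Inner = 2*6 + 14/2 - 1 = 18.00
OB = -1600 * 18.00 / 102 = -282.35%


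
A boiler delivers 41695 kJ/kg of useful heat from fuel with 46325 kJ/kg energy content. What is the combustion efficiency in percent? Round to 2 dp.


Efficiency = (Q_useful / Q_fuel) * 100
Efficiency = (41695 / 46325) * 100
Efficiency = 0.9001 * 100 = 90.01%


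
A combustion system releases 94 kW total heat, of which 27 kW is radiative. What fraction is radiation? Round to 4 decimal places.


f_rad = Q_rad / Q_total
f_rad = 27 / 94 = 0.2872


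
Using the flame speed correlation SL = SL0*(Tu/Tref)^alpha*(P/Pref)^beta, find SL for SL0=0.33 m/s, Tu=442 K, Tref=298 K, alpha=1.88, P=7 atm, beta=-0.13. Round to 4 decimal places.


SL = SL0 * (Tu/Tref)^alpha * (P/Pref)^beta
T ratio = 442/298 = 1.48322148
(T ratio)^alpha = 1.48322148^1.88 = 2.098299
(P/Pref)^beta = 7^(-0.13) = 0.776492
SL = 0.33 * 2.098299 * 0.776492 = 0.5377 m/s


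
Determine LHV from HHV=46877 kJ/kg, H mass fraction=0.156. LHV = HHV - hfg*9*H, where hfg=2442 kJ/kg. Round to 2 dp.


LHV = HHV - hfg * 9 * H
Water correction = 2442 * 9 * 0.156 = 3428.568 kJ/kg
LHV = 46877 - 3428.568 = 43448.43 kJ/kg


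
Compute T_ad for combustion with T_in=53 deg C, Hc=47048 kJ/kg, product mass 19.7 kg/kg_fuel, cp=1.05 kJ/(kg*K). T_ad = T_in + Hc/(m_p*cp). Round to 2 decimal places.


T_ad = T_in + Hc / (m_p * cp)
Denominator = 19.7 * 1.05 = 20.6850
Temperature rise = 47048 / 20.6850 = 2274.50 K
T_ad = 53 + 2274.50 = 2327.50 deg C


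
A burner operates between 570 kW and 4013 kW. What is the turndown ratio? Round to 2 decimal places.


TDR = Q_max / Q_min
TDR = 4013 / 570 = 7.04


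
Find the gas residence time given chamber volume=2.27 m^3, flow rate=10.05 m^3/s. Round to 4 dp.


tau = V / Q_flow
tau = 2.27 / 10.05 = 0.2259 s


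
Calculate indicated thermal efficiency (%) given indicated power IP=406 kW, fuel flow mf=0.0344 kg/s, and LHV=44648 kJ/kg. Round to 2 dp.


eta_ith = (IP / (mf * LHV)) * 100
Denominator = 0.0344 * 44648 = 1535.8912 kW
eta_ith = (406 / 1535.8912) * 100 = 26.43%


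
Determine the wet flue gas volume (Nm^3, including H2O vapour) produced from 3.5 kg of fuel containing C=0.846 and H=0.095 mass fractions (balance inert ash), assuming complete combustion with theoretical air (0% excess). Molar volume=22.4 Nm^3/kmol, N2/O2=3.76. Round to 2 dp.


Per kg fuel: CO2 = (C/12 kmol)*22.4 = (0.846/12)*22.4 = 1.57920 Nm^3
Per kg fuel: H2O = (H/2 kmol)*22.4 = (0.095/2)*22.4 = 1.06400 Nm^3
O2 needed per kg fuel = C/12 + H/4 = 0.846/12 + 0.095/4 = 0.09425000 kmol
Per kg fuel: N2 = O2*3.76*22.4 = 0.09425000*3.76*22.4 = 7.93811 Nm^3
Total per kg = 1.57920 + 1.06400 + 7.93811 = 10.58131 Nm^3
Total = 10.58131 * 3.5 = 37.03 Nm^3


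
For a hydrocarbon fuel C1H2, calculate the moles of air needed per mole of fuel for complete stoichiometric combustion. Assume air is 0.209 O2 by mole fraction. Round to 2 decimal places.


Balanced combustion: C1H2 + 1.5 O2 -> 1 CO2 + 1 H2O
O2 needed = C + H/4 = 1 + 2/4 = 1.50 moles
Air moles = O2 / 0.209 = 1.50 / 0.209 = 7.18 moles air


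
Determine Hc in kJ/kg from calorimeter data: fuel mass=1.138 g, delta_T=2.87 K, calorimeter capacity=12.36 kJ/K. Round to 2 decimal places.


Hc = C_cal * delta_T / m_fuel
Q_released = 12.36 * 2.87 = 35.4732 kJ
m_fuel = 1.138 g = 1.138/1000 kg = 0.001138 kg
Hc = 35.4732 / 0.001138 = 31171.53 kJ/kg


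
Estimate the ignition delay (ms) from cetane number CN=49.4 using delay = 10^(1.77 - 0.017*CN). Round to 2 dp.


delay = 10^(1.77 - 0.017*CN)
Exponent = 1.77 - 0.017*49.4 = 0.9302
delay = 10^0.9302 = 8.52 ms


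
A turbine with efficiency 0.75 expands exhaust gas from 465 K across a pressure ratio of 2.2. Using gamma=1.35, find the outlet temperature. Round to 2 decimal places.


T_out = T_in * (1 - eta * (1 - PR^(-(gamma-1)/gamma)))
Exponent = -(1.35-1)/1.35 = -0.25925926
PR^exp = 2.2^(-0.25925926) = 0.81512413
Factor = 1 - 0.75*(1 - 0.81512413) = 0.86134310
T_out = 465 * 0.86134310 = 400.52 K


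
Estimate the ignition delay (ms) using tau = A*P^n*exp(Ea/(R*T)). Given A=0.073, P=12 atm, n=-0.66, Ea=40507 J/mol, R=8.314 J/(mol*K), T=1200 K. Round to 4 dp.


tau = A * P^n * exp(Ea/(R*T))
P^n = 12^(-0.66) = 0.19397260
Ea/(R*T) = 40507/(8.314*1200) = 4.060119
exp(Ea/(R*T)) = 57.981238
tau = 0.073 * 0.19397260 * 57.981238 = 0.8210 ms


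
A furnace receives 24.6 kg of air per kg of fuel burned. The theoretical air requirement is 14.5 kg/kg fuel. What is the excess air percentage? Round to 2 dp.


Excess air = actual - stoichiometric = 24.6 - 14.5 = 10.10 kg/kg fuel
Excess air % = (excess / stoich) * 100 = (10.10 / 14.5) * 100 = 69.66%


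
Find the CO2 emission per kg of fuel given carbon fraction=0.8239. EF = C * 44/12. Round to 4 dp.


EF = C_frac * (M_CO2 / M_C)
EF = 0.8239 * (44/12)
EF = 0.8239 * 3.666667 = 3.0210 kg_CO2/kg_fuel


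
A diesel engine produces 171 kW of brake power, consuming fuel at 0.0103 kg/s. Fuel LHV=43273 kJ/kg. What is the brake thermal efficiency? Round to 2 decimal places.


eta_BTE = (BP / (mf * LHV)) * 100
Denominator = 0.0103 * 43273 = 445.7119 kW
eta_BTE = (171 / 445.7119) * 100 = 38.37%


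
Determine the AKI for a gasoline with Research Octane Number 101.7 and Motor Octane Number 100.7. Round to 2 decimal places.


AKI = (RON + MON) / 2
AKI = (101.7 + 100.7) / 2
AKI = 202.4 / 2 = 101.20


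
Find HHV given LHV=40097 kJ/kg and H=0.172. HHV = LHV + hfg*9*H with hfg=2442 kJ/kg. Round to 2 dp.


HHV = LHV + hfg * 9 * H
Water addition = 2442 * 9 * 0.172 = 3780.216 kJ/kg
HHV = 40097 + 3780.216 = 43877.22 kJ/kg


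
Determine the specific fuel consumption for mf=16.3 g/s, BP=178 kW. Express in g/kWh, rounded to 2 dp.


SFC = (mf / BP) * 3600
Rate = 16.3 / 178 = 0.091573 g/(s*kW)
SFC = 0.091573 * 3600 = 329.66 g/kWh


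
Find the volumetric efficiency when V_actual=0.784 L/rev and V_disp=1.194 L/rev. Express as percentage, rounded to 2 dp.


eta_v = (V_actual / V_disp) * 100
Ratio = 0.784 / 1.194 = 0.6566
eta_v = 0.6566 * 100 = 65.66%


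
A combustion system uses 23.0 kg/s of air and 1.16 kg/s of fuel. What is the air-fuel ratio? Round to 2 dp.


AFR = m_air / m_fuel
AFR = 23.0 / 1.16 = 19.83


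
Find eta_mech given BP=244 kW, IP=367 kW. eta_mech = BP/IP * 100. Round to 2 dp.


eta_mech = (BP / IP) * 100
Ratio = 244 / 367 = 0.6649
eta_mech = 0.6649 * 100 = 66.49%


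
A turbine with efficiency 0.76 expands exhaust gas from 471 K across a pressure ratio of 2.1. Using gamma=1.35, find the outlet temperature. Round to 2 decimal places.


T_out = T_in * (1 - eta * (1 - PR^(-(gamma-1)/gamma)))
Exponent = -(1.35-1)/1.35 = -0.25925926
PR^exp = 2.1^(-0.25925926) = 0.82501466
Factor = 1 - 0.76*(1 - 0.82501466) = 0.86701114
T_out = 471 * 0.86701114 = 408.36 K


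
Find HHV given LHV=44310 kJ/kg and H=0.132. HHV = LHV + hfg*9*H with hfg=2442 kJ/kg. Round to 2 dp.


HHV = LHV + hfg * 9 * H
Water addition = 2442 * 9 * 0.132 = 2901.096 kJ/kg
HHV = 44310 + 2901.096 = 47211.10 kJ/kg


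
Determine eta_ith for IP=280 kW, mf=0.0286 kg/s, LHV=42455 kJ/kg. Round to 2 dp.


eta_ith = (IP / (mf * LHV)) * 100
Denominator = 0.0286 * 42455 = 1214.2130 kW
eta_ith = (280 / 1214.2130) * 100 = 23.06%


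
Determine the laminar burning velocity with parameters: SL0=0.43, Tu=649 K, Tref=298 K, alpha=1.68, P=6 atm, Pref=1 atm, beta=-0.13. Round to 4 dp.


SL = SL0 * (Tu/Tref)^alpha * (P/Pref)^beta
T ratio = 649/298 = 2.17785235
(T ratio)^alpha = 2.17785235^1.68 = 3.697326
(P/Pref)^beta = 6^(-0.13) = 0.792210
SL = 0.43 * 3.697326 * 0.792210 = 1.2595 m/s


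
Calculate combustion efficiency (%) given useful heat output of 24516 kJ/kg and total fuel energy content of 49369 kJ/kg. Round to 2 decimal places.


Efficiency = (Q_useful / Q_fuel) * 100
Efficiency = (24516 / 49369) * 100
Efficiency = 0.4966 * 100 = 49.66%


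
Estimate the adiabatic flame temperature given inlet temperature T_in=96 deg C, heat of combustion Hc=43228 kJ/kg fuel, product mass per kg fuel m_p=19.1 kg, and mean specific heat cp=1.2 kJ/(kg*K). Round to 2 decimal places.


T_ad = T_in + Hc / (m_p * cp)
Denominator = 19.1 * 1.2 = 22.9200
Temperature rise = 43228 / 22.9200 = 1886.04 K
T_ad = 96 + 1886.04 = 1982.04 deg C


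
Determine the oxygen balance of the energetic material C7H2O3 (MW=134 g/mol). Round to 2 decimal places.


OB = -1600 * (2C + H/2 - O) / MW
Inner = 2*7 + 2/2 - 3 = 12.00
OB = -1600 * 12.00 / 134 = -143.28%


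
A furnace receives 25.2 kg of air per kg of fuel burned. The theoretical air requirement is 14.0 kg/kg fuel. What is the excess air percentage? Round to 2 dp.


Excess air = actual - stoichiometric = 25.2 - 14.0 = 11.20 kg/kg fuel
Excess air % = (excess / stoich) * 100 = (11.20 / 14.0) * 100 = 80.00%


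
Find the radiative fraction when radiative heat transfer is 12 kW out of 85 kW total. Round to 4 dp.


f_rad = Q_rad / Q_total
f_rad = 12 / 85 = 0.1412


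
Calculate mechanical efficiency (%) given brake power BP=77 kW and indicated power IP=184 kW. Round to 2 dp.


eta_mech = (BP / IP) * 100
Ratio = 77 / 184 = 0.4185
eta_mech = 0.4185 * 100 = 41.85%


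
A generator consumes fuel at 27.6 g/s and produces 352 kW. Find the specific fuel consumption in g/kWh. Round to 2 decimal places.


SFC = (mf / BP) * 3600
Rate = 27.6 / 352 = 0.078409 g/(s*kW)
SFC = 0.078409 * 3600 = 282.27 g/kWh


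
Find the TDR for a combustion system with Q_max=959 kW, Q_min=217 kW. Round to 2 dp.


TDR = Q_max / Q_min
TDR = 959 / 217 = 4.42


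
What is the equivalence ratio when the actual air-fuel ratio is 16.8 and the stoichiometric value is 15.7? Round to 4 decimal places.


phi = AFR_stoich / AFR_actual
phi = 15.7 / 16.8 = 0.9345


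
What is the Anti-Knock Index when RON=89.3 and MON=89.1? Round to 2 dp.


AKI = (RON + MON) / 2
AKI = (89.3 + 89.1) / 2
AKI = 178.4 / 2 = 89.20


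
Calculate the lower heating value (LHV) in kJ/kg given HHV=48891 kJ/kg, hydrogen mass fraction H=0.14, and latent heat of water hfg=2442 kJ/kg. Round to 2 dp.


LHV = HHV - hfg * 9 * H
Water correction = 2442 * 9 * 0.14 = 3076.920 kJ/kg
LHV = 48891 - 3076.920 = 45814.08 kJ/kg


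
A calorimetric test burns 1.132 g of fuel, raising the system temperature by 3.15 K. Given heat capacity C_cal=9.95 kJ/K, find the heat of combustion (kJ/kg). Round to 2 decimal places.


Hc = C_cal * delta_T / m_fuel
Q_released = 9.95 * 3.15 = 31.3425 kJ
m_fuel = 1.132 g = 1.132/1000 kg = 0.001132 kg
Hc = 31.3425 / 0.001132 = 27687.72 kJ/kg


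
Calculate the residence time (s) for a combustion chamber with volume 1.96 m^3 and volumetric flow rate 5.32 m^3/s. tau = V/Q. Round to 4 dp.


tau = V / Q_flow
tau = 1.96 / 5.32 = 0.3684 s


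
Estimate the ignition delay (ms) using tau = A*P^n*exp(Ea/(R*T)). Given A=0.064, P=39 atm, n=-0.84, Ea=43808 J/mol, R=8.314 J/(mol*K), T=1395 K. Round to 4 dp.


tau = A * P^n * exp(Ea/(R*T))
P^n = 39^(-0.84) = 0.04607928
Ea/(R*T) = 43808/(8.314*1395) = 3.777193
exp(Ea/(R*T)) = 43.693231
tau = 0.064 * 0.04607928 * 43.693231 = 0.1289 ms


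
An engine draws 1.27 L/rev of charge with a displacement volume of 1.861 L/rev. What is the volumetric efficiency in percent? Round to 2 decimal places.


eta_v = (V_actual / V_disp) * 100
Ratio = 1.27 / 1.861 = 0.6824
eta_v = 0.6824 * 100 = 68.24%


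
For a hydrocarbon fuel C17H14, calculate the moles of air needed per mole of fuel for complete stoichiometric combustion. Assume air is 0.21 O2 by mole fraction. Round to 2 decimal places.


Balanced combustion: C17H14 + 20.5 O2 -> 17 CO2 + 7 H2O
O2 needed = C + H/4 = 17 + 14/4 = 20.50 moles
Air moles = O2 / 0.21 = 20.50 / 0.21 = 97.62 moles air


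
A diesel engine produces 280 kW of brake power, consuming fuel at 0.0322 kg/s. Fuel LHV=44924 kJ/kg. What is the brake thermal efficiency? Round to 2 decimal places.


eta_BTE = (BP / (mf * LHV)) * 100
Denominator = 0.0322 * 44924 = 1446.5528 kW
eta_BTE = (280 / 1446.5528) * 100 = 19.36%


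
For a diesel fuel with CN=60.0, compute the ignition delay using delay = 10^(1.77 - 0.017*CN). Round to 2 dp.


delay = 10^(1.77 - 0.017*CN)
Exponent = 1.77 - 0.017*60.0 = 0.7500
delay = 10^0.7500 = 5.62 ms


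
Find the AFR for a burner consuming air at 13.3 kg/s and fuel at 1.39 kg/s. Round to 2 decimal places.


AFR = m_air / m_fuel
AFR = 13.3 / 1.39 = 9.57


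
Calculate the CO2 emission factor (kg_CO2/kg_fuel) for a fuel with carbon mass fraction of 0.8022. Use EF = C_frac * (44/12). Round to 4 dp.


EF = C_frac * (M_CO2 / M_C)
EF = 0.8022 * (44/12)
EF = 0.8022 * 3.666667 = 2.9414 kg_CO2/kg_fuel


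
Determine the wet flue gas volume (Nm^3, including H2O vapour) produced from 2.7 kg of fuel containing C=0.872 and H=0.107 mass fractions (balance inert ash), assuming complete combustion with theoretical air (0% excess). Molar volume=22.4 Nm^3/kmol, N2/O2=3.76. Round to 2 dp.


Per kg fuel: CO2 = (C/12 kmol)*22.4 = (0.872/12)*22.4 = 1.62773 Nm^3
Per kg fuel: H2O = (H/2 kmol)*22.4 = (0.107/2)*22.4 = 1.19840 Nm^3
O2 needed per kg fuel = C/12 + H/4 = 0.872/12 + 0.107/4 = 0.09941667 kmol
Per kg fuel: N2 = O2*3.76*22.4 = 0.09941667*3.76*22.4 = 8.37327 Nm^3
Total per kg = 1.62773 + 1.19840 + 8.37327 = 11.19940 Nm^3
Total = 11.19940 * 2.7 = 30.24 Nm^3


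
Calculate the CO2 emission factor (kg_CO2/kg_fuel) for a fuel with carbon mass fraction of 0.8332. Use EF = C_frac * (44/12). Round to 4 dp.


EF = C_frac * (M_CO2 / M_C)
EF = 0.8332 * (44/12)
EF = 0.8332 * 3.666667 = 3.0551 kg_CO2/kg_fuel


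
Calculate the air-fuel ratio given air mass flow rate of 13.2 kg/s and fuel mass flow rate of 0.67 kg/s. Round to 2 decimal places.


AFR = m_air / m_fuel
AFR = 13.2 / 0.67 = 19.70


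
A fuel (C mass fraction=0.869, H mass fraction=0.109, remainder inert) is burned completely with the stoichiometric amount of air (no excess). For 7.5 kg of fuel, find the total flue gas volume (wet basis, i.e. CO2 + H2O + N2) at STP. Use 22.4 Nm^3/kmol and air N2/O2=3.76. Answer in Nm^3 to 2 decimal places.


Per kg fuel: CO2 = (C/12 kmol)*22.4 = (0.869/12)*22.4 = 1.62213 Nm^3
Per kg fuel: H2O = (H/2 kmol)*22.4 = (0.109/2)*22.4 = 1.22080 Nm^3
O2 needed per kg fuel = C/12 + H/4 = 0.869/12 + 0.109/4 = 0.09966667 kmol
Per kg fuel: N2 = O2*3.76*22.4 = 0.09966667*3.76*22.4 = 8.39433 Nm^3
Total per kg = 1.62213 + 1.22080 + 8.39433 = 11.23726 Nm^3
Total = 11.23726 * 7.5 = 84.28 Nm^3


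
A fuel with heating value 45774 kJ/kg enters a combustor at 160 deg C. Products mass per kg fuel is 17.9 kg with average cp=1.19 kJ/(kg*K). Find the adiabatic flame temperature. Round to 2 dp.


T_ad = T_in + Hc / (m_p * cp)
Denominator = 17.9 * 1.19 = 21.3010
Temperature rise = 45774 / 21.3010 = 2148.91 K
T_ad = 160 + 2148.91 = 2308.91 deg C


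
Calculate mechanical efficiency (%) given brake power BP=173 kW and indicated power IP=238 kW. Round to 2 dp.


eta_mech = (BP / IP) * 100
Ratio = 173 / 238 = 0.7269
eta_mech = 0.7269 * 100 = 72.69%


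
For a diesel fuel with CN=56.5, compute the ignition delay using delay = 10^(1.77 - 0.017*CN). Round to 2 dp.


delay = 10^(1.77 - 0.017*CN)
Exponent = 1.77 - 0.017*56.5 = 0.8095
delay = 10^0.8095 = 6.45 ms


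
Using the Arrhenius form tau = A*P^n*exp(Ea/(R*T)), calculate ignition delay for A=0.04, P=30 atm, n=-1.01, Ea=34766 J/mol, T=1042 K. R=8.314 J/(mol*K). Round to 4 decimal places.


tau = A * P^n * exp(Ea/(R*T))
P^n = 30^(-1.01) = 0.03221866
Ea/(R*T) = 34766/(8.314*1042) = 4.013072
exp(Ea/(R*T)) = 55.316560
tau = 0.04 * 0.03221866 * 55.316560 = 0.0713 ms


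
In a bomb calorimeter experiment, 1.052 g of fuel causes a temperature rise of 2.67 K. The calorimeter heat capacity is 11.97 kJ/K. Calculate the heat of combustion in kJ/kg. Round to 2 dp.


Hc = C_cal * delta_T / m_fuel
Q_released = 11.97 * 2.67 = 31.9599 kJ
m_fuel = 1.052 g = 1.052/1000 kg = 0.001052 kg
Hc = 31.9599 / 0.001052 = 30380.13 kJ/kg


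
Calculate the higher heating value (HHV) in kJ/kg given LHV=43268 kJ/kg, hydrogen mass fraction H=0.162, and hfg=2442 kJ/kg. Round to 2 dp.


HHV = LHV + hfg * 9 * H
Water addition = 2442 * 9 * 0.162 = 3560.436 kJ/kg
HHV = 43268 + 3560.436 = 46828.44 kJ/kg


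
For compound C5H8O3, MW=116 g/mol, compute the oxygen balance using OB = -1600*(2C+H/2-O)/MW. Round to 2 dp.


OB = -1600 * (2C + H/2 - O) / MW
Inner = 2*5 + 8/2 - 3 = 11.00
OB = -1600 * 11.00 / 116 = -151.72%


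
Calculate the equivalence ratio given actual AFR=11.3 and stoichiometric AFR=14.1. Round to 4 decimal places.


phi = AFR_stoich / AFR_actual
phi = 14.1 / 11.3 = 1.2478


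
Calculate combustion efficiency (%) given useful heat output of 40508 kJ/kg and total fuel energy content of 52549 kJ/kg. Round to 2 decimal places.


Efficiency = (Q_useful / Q_fuel) * 100
Efficiency = (40508 / 52549) * 100
Efficiency = 0.7709 * 100 = 77.09%


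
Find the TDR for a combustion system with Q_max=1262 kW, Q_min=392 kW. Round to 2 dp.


TDR = Q_max / Q_min
TDR = 1262 / 392 = 3.22


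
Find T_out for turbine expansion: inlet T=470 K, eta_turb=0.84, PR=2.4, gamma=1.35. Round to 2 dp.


T_out = T_in * (1 - eta * (1 - PR^(-(gamma-1)/gamma)))
Exponent = -(1.35-1)/1.35 = -0.25925926
PR^exp = 2.4^(-0.25925926) = 0.79694200
Factor = 1 - 0.84*(1 - 0.79694200) = 0.82943128
T_out = 470 * 0.82943128 = 389.83 K


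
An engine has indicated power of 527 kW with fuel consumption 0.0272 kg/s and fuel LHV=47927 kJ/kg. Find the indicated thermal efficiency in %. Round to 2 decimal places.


eta_ith = (IP / (mf * LHV)) * 100
Denominator = 0.0272 * 47927 = 1303.6144 kW
eta_ith = (527 / 1303.6144) * 100 = 40.43%


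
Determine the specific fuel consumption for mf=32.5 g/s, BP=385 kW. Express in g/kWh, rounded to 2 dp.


SFC = (mf / BP) * 3600
Rate = 32.5 / 385 = 0.084416 g/(s*kW)
SFC = 0.084416 * 3600 = 303.90 g/kWh


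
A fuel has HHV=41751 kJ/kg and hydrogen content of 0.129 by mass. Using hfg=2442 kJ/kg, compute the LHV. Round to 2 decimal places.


LHV = HHV - hfg * 9 * H
Water correction = 2442 * 9 * 0.129 = 2835.162 kJ/kg
LHV = 41751 - 2835.162 = 38915.84 kJ/kg


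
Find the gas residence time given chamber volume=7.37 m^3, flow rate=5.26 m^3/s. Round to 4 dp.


tau = V / Q_flow
tau = 7.37 / 5.26 = 1.4011 s


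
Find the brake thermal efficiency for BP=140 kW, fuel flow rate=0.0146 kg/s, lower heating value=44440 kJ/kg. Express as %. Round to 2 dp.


eta_BTE = (BP / (mf * LHV)) * 100
Denominator = 0.0146 * 44440 = 648.8240 kW
eta_BTE = (140 / 648.8240) * 100 = 21.58%


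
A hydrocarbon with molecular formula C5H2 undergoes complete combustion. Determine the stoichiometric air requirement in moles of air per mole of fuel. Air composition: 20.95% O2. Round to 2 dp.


Balanced combustion: C5H2 + 5.5 O2 -> 5 CO2 + 1 H2O
O2 needed = C + H/4 = 5 + 2/4 = 5.50 moles
Air moles = O2 / 0.2095 = 5.50 / 0.2095 = 26.25 moles air


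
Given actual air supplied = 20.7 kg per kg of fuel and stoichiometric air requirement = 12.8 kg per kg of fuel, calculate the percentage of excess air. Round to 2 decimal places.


Excess air = actual - stoichiometric = 20.7 - 12.8 = 7.90 kg/kg fuel
Excess air % = (excess / stoich) * 100 = (7.90 / 12.8) * 100 = 61.72%


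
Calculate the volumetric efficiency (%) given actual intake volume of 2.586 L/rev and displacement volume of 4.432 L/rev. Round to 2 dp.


eta_v = (V_actual / V_disp) * 100
Ratio = 2.586 / 4.432 = 0.5835
eta_v = 0.5835 * 100 = 58.35%


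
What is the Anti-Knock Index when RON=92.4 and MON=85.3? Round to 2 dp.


AKI = (RON + MON) / 2
AKI = (92.4 + 85.3) / 2
AKI = 177.7 / 2 = 88.85


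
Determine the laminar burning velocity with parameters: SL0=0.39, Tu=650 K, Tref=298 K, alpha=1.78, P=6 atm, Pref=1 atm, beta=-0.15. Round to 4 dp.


SL = SL0 * (Tu/Tref)^alpha * (P/Pref)^beta
T ratio = 650/298 = 2.18120805
(T ratio)^alpha = 2.18120805^1.78 = 4.007567
(P/Pref)^beta = 6^(-0.15) = 0.764324
SL = 0.39 * 4.007567 * 0.764324 = 1.1946 m/s


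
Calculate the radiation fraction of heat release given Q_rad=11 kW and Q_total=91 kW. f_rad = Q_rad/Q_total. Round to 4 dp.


f_rad = Q_rad / Q_total
f_rad = 11 / 91 = 0.1209


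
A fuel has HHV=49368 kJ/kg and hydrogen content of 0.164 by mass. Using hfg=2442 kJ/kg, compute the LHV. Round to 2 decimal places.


LHV = HHV - hfg * 9 * H
Water correction = 2442 * 9 * 0.164 = 3604.392 kJ/kg
LHV = 49368 - 3604.392 = 45763.61 kJ/kg


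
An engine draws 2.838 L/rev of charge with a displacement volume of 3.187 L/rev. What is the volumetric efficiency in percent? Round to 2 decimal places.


eta_v = (V_actual / V_disp) * 100
Ratio = 2.838 / 3.187 = 0.8905
eta_v = 0.8905 * 100 = 89.05%


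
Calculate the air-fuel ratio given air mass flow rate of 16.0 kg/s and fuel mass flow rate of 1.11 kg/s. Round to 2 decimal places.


AFR = m_air / m_fuel
AFR = 16.0 / 1.11 = 14.41


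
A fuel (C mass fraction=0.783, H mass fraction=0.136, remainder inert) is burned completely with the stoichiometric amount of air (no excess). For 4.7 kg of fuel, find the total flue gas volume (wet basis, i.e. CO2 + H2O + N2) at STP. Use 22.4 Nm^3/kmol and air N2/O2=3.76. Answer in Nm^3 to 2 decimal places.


Per kg fuel: CO2 = (C/12 kmol)*22.4 = (0.783/12)*22.4 = 1.46160 Nm^3
Per kg fuel: H2O = (H/2 kmol)*22.4 = (0.136/2)*22.4 = 1.52320 Nm^3
O2 needed per kg fuel = C/12 + H/4 = 0.783/12 + 0.136/4 = 0.09925000 kmol
Per kg fuel: N2 = O2*3.76*22.4 = 0.09925000*3.76*22.4 = 8.35923 Nm^3
Total per kg = 1.46160 + 1.52320 + 8.35923 = 11.34403 Nm^3
Total = 11.34403 * 4.7 = 53.32 Nm^3


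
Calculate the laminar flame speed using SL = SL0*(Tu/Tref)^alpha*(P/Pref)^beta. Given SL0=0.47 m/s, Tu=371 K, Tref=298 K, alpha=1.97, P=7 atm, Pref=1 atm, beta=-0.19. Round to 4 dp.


SL = SL0 * (Tu/Tref)^alpha * (P/Pref)^beta
T ratio = 371/298 = 1.24496644
(T ratio)^alpha = 1.24496644^1.97 = 1.539787
(P/Pref)^beta = 7^(-0.19) = 0.690926
SL = 0.47 * 1.539787 * 0.690926 = 0.5000 m/s


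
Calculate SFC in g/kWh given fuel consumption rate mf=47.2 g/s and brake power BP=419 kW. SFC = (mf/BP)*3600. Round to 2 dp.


SFC = (mf / BP) * 3600
Rate = 47.2 / 419 = 0.112649 g/(s*kW)
SFC = 0.112649 * 3600 = 405.54 g/kWh


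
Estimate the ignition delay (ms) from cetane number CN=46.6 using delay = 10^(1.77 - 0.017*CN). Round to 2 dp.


delay = 10^(1.77 - 0.017*CN)
Exponent = 1.77 - 0.017*46.6 = 0.9778
delay = 10^0.9778 = 9.50 ms


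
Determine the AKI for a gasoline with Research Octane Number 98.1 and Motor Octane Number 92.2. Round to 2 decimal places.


AKI = (RON + MON) / 2
AKI = (98.1 + 92.2) / 2
AKI = 190.3 / 2 = 95.15


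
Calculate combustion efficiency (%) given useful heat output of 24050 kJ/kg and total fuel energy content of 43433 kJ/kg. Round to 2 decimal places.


Efficiency = (Q_useful / Q_fuel) * 100
Efficiency = (24050 / 43433) * 100
Efficiency = 0.5537 * 100 = 55.37%


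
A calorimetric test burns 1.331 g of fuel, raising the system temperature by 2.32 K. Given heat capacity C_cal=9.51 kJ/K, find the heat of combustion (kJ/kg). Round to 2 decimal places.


Hc = C_cal * delta_T / m_fuel
Q_released = 9.51 * 2.32 = 22.0632 kJ
m_fuel = 1.331 g = 1.331/1000 kg = 0.001331 kg
Hc = 22.0632 / 0.001331 = 16576.41 kJ/kg


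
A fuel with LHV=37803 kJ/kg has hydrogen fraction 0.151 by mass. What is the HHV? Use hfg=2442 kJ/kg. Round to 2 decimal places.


HHV = LHV + hfg * 9 * H
Water addition = 2442 * 9 * 0.151 = 3318.678 kJ/kg
HHV = 37803 + 3318.678 = 41121.68 kJ/kg


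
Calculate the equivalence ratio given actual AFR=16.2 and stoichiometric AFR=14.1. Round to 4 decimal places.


phi = AFR_stoich / AFR_actual
phi = 14.1 / 16.2 = 0.8704


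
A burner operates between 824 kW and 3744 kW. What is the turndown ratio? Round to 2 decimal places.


TDR = Q_max / Q_min
TDR = 3744 / 824 = 4.54


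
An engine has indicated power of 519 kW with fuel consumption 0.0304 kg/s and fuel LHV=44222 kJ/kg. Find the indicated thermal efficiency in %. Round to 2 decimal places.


eta_ith = (IP / (mf * LHV)) * 100
Denominator = 0.0304 * 44222 = 1344.3488 kW
eta_ith = (519 / 1344.3488) * 100 = 38.61%


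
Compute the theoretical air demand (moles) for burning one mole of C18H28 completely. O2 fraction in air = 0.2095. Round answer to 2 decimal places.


Balanced combustion: C18H28 + 25 O2 -> 18 CO2 + 14 H2O
O2 needed = C + H/4 = 18 + 28/4 = 25.00 moles
Air moles = O2 / 0.2095 = 25.00 / 0.2095 = 119.33 moles air


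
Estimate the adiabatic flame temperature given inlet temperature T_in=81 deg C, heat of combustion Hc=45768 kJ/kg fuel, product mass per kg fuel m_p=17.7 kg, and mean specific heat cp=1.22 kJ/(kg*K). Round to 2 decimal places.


T_ad = T_in + Hc / (m_p * cp)
Denominator = 17.7 * 1.22 = 21.5940
Temperature rise = 45768 / 21.5940 = 2119.48 K
T_ad = 81 + 2119.48 = 2200.48 deg C


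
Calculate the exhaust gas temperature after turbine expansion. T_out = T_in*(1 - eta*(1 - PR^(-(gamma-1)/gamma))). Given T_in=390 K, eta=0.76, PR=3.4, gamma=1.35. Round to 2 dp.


T_out = T_in * (1 - eta * (1 - PR^(-(gamma-1)/gamma)))
Exponent = -(1.35-1)/1.35 = -0.25925926
PR^exp = 3.4^(-0.25925926) = 0.72813041
Factor = 1 - 0.76*(1 - 0.72813041) = 0.79337911
T_out = 390 * 0.79337911 = 309.42 K


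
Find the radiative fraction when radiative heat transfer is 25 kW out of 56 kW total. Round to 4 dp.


f_rad = Q_rad / Q_total
f_rad = 25 / 56 = 0.4464


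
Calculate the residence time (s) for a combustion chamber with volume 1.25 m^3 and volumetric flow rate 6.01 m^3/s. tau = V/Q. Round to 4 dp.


tau = V / Q_flow
tau = 1.25 / 6.01 = 0.2080 s


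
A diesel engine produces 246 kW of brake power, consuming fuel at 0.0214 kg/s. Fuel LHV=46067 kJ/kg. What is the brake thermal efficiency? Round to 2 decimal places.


eta_BTE = (BP / (mf * LHV)) * 100
Denominator = 0.0214 * 46067 = 985.8338 kW
eta_BTE = (246 / 985.8338) * 100 = 24.95%


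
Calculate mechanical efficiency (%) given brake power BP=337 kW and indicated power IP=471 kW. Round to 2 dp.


eta_mech = (BP / IP) * 100
Ratio = 337 / 471 = 0.7155
eta_mech = 0.7155 * 100 = 71.55%


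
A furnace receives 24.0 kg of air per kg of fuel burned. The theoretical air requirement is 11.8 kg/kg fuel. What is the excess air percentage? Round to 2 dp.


Excess air = actual - stoichiometric = 24.0 - 11.8 = 12.20 kg/kg fuel
Excess air % = (excess / stoich) * 100 = (12.20 / 11.8) * 100 = 103.39%


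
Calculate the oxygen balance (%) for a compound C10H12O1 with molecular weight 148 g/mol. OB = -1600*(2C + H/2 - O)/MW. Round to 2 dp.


OB = -1600 * (2C + H/2 - O) / MW
Inner = 2*10 + 12/2 - 1 = 25.00
OB = -1600 * 25.00 / 148 = -270.27%


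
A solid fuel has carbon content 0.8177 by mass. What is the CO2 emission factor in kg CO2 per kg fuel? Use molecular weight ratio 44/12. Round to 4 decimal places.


EF = C_frac * (M_CO2 / M_C)
EF = 0.8177 * (44/12)
EF = 0.8177 * 3.666667 = 2.9982 kg_CO2/kg_fuel


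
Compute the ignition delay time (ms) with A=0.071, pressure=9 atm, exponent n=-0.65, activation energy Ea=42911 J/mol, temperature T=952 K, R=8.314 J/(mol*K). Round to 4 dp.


tau = A * P^n * exp(Ea/(R*T))
P^n = 9^(-0.65) = 0.23974103
Ea/(R*T) = 42911/(8.314*952) = 5.421528
exp(Ea/(R*T)) = 226.224422
tau = 0.071 * 0.23974103 * 226.224422 = 3.8507 ms


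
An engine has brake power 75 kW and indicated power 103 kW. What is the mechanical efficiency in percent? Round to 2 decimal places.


eta_mech = (BP / IP) * 100
Ratio = 75 / 103 = 0.7282
eta_mech = 0.7282 * 100 = 72.82%


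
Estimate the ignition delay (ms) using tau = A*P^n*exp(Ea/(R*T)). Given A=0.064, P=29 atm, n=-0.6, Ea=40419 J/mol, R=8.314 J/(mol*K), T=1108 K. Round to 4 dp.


tau = A * P^n * exp(Ea/(R*T))
P^n = 29^(-0.6) = 0.13260540
Ea/(R*T) = 40419/(8.314*1108) = 4.387688
exp(Ea/(R*T)) = 80.454231
tau = 0.064 * 0.13260540 * 80.454231 = 0.6828 ms


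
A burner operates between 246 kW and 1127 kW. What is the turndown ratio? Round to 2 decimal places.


TDR = Q_max / Q_min
TDR = 1127 / 246 = 4.58


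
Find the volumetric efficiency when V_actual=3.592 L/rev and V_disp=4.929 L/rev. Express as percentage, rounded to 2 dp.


eta_v = (V_actual / V_disp) * 100
Ratio = 3.592 / 4.929 = 0.7287
eta_v = 0.7287 * 100 = 72.87%


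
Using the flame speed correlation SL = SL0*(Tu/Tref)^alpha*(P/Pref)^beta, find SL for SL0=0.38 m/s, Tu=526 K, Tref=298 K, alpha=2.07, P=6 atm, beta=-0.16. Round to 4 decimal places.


SL = SL0 * (Tu/Tref)^alpha * (P/Pref)^beta
T ratio = 526/298 = 1.76510067
(T ratio)^alpha = 1.76510067^2.07 = 3.241999
(P/Pref)^beta = 6^(-0.16) = 0.750751
SL = 0.38 * 3.241999 * 0.750751 = 0.9249 m/s


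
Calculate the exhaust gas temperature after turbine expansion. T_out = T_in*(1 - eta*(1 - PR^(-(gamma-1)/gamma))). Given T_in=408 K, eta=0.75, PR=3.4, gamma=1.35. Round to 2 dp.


T_out = T_in * (1 - eta * (1 - PR^(-(gamma-1)/gamma)))
Exponent = -(1.35-1)/1.35 = -0.25925926
PR^exp = 3.4^(-0.25925926) = 0.72813041
Factor = 1 - 0.75*(1 - 0.72813041) = 0.79609781
T_out = 408 * 0.79609781 = 324.81 K


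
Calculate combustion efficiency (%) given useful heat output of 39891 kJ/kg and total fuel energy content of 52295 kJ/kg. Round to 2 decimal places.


Efficiency = (Q_useful / Q_fuel) * 100
Efficiency = (39891 / 52295) * 100
Efficiency = 0.7628 * 100 = 76.28%


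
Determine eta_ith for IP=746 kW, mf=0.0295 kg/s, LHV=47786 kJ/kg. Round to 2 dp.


eta_ith = (IP / (mf * LHV)) * 100
Denominator = 0.0295 * 47786 = 1409.6870 kW
eta_ith = (746 / 1409.6870) * 100 = 52.92%


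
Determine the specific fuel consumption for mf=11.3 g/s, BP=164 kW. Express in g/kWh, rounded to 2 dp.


SFC = (mf / BP) * 3600
Rate = 11.3 / 164 = 0.068902 g/(s*kW)
SFC = 0.068902 * 3600 = 248.05 g/kWh
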